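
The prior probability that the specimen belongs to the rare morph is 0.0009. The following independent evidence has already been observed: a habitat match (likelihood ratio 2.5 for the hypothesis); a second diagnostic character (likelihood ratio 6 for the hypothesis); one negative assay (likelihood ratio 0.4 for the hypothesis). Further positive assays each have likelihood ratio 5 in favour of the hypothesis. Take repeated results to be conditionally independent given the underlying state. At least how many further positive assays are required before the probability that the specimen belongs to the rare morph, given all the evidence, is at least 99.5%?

7

Prior odds = 0.0009/0.9991 = 9/9991.
Combined Bayes factor of the evidence already in hand = 2.5 × 6 × 0.4 = 6.
Odds after that evidence = (9/9991) × 6 = 54/9991.
Target odds = 0.995/0.005 = 199.
Need 5ⁿ ≥ 199 ÷ (54/9991) = 1988209/54.
5⁶ = 15625 falls short of 1988209/54 but 5⁷ = 78125 reaches it, so n = 7.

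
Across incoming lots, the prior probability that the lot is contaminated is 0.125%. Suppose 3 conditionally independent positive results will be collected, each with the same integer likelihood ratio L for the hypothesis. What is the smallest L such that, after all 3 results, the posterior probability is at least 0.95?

Prior odds = 0.00125/0.99875 = 1/799.
Target odds = 0.95/0.05 = 19.
Need L³ ≥ 19 ÷ (1/799) = 15181.
24³ = 13824 < 15181 ≤ 15625 = 25³, so L = 25.

25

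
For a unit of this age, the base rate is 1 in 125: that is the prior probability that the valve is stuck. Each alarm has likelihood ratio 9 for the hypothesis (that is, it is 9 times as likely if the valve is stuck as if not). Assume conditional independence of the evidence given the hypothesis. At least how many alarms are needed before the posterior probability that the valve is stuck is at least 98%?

Prior odds = 0.008/0.992 = 1/124.
Likelihood ratio per alarm = 9.
Target odds: 0.98 ÷ 0.02 = 49.
Require 9ⁿ ≥ 49 ÷ (1/124) = 6076.
9³ = 729 falls short of 6076 but 9⁴ = 6561 reaches it, so n = 4.

4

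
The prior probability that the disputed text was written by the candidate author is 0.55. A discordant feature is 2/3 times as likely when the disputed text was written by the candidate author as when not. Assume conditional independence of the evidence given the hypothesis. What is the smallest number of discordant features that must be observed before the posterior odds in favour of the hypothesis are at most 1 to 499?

Prior odds = 0.55/0.45 = 11/9.
Likelihood ratio per discordant feature = 2/3.
Target odds = 1/499.
Need (11/9) × (2/3)ⁿ ≤ 1/499, i.e. (2/3)ⁿ ≤ 9/5489.
(2/3)¹⁵ = 32768/14348907 is still above 9/5489 but (2/3)¹⁶ = 65536/43046721 is at or below it, so n = 16.

16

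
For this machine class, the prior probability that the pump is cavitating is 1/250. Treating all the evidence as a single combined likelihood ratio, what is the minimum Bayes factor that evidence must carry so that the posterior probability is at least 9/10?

2241

Prior odds = 0.004/0.996 = 1/249.
Target odds = 0.9/0.1 = 9.
Required Bayes factor = 9 ÷ (1/249) = 2241.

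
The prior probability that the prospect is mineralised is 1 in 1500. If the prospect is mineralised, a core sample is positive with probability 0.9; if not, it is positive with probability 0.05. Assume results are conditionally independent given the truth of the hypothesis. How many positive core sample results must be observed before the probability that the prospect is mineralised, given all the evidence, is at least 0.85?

Prior odds = (1/1500)/(1499/1500) = 1/1499.
Likelihood ratio of a positive = 0.9/0.05 = 18.
Target posterior odds = 0.85/0.15 = 17/3.
Need (1/1499) × 18ⁿ ≥ 17/3, i.e. 18ⁿ ≥ 25483/3.
18³ = 5832 falls short of 25483/3 but 18⁴ = 104976 reaches it, so n = 4.

4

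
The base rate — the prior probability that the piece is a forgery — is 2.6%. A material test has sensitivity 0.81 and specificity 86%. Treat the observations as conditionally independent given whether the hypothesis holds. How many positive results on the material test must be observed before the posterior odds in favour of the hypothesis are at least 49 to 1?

5

Prior odds: 0.026 ÷ 0.974 = 13/487.
False-positive rate = 1 − 0.86 = 0.14; likelihood ratio of a positive = 0.81/0.14 = 81/14.
Target odds = 49.
Require (81/14)ⁿ ≥ 49 ÷ (13/487) = 23863/13.
(81/14)⁴ = 43046721/38416 falls short of 23863/13 but (81/14)⁵ ≈6483.13 reaches it, so n = 5.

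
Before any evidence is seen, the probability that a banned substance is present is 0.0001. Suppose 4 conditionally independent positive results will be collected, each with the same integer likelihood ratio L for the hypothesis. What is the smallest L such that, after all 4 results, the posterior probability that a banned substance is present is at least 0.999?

57

Prior odds = 0.0001/0.9999 = 1/9999.
Target odds = 0.999/0.001 = 999.
Need L⁴ ≥ 999 ÷ (1/9999) = 9989001.
56⁴ = 9834496 < 9989001 ≤ 10556001 = 57⁴, so L = 57.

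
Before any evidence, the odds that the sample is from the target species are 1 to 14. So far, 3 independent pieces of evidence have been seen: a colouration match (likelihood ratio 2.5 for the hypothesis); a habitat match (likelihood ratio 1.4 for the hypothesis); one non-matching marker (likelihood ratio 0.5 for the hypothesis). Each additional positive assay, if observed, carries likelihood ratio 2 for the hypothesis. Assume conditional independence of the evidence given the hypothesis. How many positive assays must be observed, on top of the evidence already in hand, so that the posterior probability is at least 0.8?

5

Prior odds = 1/14.
Combined Bayes factor of the evidence already in hand = 2.5 × 1.4 × 0.5 = 1.75.
Odds after that evidence = (1/14) × 1.75 = 0.125.
Target odds = 0.8/0.2 = 4.
Need 2ⁿ ≥ 4 ÷ 0.125 = 32.
2⁴ = 16 falls short of 32 but 2⁵ = 32 reaches it, so n = 5.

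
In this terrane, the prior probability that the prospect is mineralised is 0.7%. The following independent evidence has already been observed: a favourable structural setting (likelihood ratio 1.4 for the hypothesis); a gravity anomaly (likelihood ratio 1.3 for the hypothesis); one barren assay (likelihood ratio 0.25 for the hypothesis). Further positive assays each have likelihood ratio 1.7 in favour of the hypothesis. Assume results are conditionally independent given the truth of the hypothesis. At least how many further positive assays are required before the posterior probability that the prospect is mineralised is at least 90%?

Prior odds = 0.007/0.993 = 7/993.
Combined Bayes factor of the evidence already in hand = 1.4 × 1.3 × 0.25 = 0.455.
Odds after that evidence = (7/993) × 0.455 = 637/198600.
Target odds = 0.9/0.1 = 9.
Need 1.7ⁿ ≥ 9 ÷ (637/198600) = 1787400/637.
1.7¹⁴ ≈1683.78 falls short of 1787400/637 but 1.7¹⁵ ≈2862.42 reaches it, so n = 15.

15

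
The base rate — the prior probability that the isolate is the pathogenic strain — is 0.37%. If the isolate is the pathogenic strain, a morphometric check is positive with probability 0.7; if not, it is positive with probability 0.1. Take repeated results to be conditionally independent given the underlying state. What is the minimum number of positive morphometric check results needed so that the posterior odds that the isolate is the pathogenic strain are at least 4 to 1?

Prior odds: 0.0037 ÷ 0.9963 = 37/9963.
Likelihood ratio of a positive = 0.7/0.1 = 7.
Target odds = 4.
Require 7ⁿ ≥ 4 ÷ (37/9963) = 39852/37.
7³ = 343 falls short of 39852/37 but 7⁴ = 2401 reaches it, so n = 4.

4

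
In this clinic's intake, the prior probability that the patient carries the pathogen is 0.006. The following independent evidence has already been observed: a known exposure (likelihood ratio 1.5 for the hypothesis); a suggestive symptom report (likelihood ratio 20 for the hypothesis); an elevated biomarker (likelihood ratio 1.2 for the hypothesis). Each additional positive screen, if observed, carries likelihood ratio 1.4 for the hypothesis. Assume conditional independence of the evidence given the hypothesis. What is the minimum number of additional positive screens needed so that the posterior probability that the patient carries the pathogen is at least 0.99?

19

Prior odds = 0.006/0.994 = 3/497.
Combined Bayes factor of the evidence already in hand = 1.5 × 20 × 1.2 = 36.
Odds after that evidence = (3/497) × 36 = 108/497.
Target odds = 0.99/0.01 = 99.
Need 1.4ⁿ ≥ 99 ÷ (108/497) = 5467/12.
1.4¹⁸ ≈426.879 falls short of 5467/12 but 1.4¹⁹ ≈597.63 reaches it, so n = 19.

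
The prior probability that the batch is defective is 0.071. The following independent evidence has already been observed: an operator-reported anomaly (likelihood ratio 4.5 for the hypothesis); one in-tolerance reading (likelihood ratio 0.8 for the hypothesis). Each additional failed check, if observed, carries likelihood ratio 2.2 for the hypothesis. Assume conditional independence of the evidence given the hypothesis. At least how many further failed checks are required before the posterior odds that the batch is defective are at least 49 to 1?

Prior odds = 0.071/0.929 = 71/929.
Combined Bayes factor of the evidence already in hand = 4.5 × 0.8 = 3.6.
Odds after that evidence = (71/929) × 3.6 = 1278/4645.
Target odds = 49.
Need 2.2ⁿ ≥ 49 ÷ (1278/4645) = 227605/1278.
2.2⁶ = 1771561/15625 falls short of 227605/1278 but 2.2⁷ = 19487171/78125 reaches it, so n = 7.

7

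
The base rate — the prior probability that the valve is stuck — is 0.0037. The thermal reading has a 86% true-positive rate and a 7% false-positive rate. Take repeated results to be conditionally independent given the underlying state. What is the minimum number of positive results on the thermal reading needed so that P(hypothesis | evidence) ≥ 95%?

4

Prior odds = 0.0037/0.9963 = 37/9963.
Likelihood ratio of a positive result = 0.86/0.07 = 86/7.
Target posterior odds = 0.95/0.05 = 19.
Need (37/9963) × (86/7)ⁿ ≥ 19, i.e. (86/7)ⁿ ≥ 189297/37.
(86/7)³ = 636056/343 falls short of 189297/37 but (86/7)⁴ = 54700816/2401 reaches it, so n = 4.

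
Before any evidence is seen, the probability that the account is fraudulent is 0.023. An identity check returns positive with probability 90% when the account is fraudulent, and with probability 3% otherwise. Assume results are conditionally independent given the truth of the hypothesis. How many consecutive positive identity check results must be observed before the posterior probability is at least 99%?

Prior odds = 0.023/0.977 = 23/977.
Likelihood ratio of a positive result = 0.9/0.03 = 30.
Target posterior odds = 0.99/0.01 = 99.
Need (23/977) × 30ⁿ ≥ 99, i.e. 30ⁿ ≥ 96723/23.
30² = 900 falls short of 96723/23 but 30³ = 27000 reaches it, so n = 3.

3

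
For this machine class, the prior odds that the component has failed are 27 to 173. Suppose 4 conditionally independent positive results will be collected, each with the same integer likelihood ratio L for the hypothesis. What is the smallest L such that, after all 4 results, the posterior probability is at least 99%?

6

Prior odds = 27/173.
Target odds = 0.99/0.01 = 99.
Need L⁴ ≥ 99 ÷ (27/173) = 1903/3.
5⁴ = 625 < 1903/3 ≤ 1296 = 6⁴, so L = 6.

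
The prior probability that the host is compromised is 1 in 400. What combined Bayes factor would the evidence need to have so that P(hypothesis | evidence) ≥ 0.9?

3591

Prior odds = 0.0025/0.9975 = 1/399.
Target odds = 0.9/0.1 = 9.
Required Bayes factor = 9 ÷ (1/399) = 3591.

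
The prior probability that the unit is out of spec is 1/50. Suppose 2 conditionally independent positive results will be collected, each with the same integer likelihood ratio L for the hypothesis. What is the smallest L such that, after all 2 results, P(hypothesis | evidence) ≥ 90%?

Prior odds = 0.02/0.98 = 1/49.
Target odds = 0.9/0.1 = 9.
Need L² ≥ 9 ÷ (1/49) = 441.
20² = 400 < 441 ≤ 441 = 21², so L = 21.

21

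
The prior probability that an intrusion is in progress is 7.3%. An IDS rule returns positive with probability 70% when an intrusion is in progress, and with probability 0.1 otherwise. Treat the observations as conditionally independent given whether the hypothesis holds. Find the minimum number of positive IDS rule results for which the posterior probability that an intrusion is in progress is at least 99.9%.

Prior odds: 0.073 ÷ 0.927 = 73/927.
Likelihood ratio of a positive result = 0.7/0.1 = 7.
Target posterior odds = 0.999/0.001 = 999.
Need (73/927) × 7ⁿ ≥ 999, i.e. 7ⁿ ≥ 926073/73.
7⁴ = 2401 falls short of 926073/73 but 7⁵ = 16807 reaches it, so n = 5.

5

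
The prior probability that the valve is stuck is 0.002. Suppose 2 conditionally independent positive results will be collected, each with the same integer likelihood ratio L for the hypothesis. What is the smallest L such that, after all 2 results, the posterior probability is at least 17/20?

54

Prior odds = 0.002/0.998 = 1/499.
Target odds = 0.85/0.15 = 17/3.
Need L² ≥ 17/3 ÷ (1/499) = 8483/3.
53² = 2809 < 8483/3 ≤ 2916 = 54², so L = 54.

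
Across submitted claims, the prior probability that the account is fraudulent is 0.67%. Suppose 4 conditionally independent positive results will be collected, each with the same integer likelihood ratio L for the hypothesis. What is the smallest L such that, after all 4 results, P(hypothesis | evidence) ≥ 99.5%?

14

Prior odds = 0.0067/0.9933 = 67/9933.
Target odds = 0.995/0.005 = 199.
Need L⁴ ≥ 199 ÷ (67/9933) = 1976667/67.
13⁴ = 28561 < 1976667/67 ≤ 38416 = 14⁴, so L = 14.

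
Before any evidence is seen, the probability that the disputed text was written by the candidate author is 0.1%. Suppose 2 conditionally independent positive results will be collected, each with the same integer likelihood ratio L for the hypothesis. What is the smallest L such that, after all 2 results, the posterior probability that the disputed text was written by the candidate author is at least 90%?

Prior odds = 0.001/0.999 = 1/999.
Target odds = 0.9/0.1 = 9.
Need L² ≥ 9 ÷ (1/999) = 8991.
94² = 8836 < 8991 ≤ 9025 = 95², so L = 95.

95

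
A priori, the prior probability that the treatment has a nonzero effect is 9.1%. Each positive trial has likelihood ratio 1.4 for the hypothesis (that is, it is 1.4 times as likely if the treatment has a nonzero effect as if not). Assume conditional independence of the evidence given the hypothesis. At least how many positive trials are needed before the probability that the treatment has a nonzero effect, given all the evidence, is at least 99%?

Prior odds = 0.091/0.909 = 91/909.
Likelihood ratio per positive trial = 1.4.
Target posterior odds = 0.99/0.01 = 99.
Require 1.4ⁿ ≥ 99 ÷ (91/909) = 89991/91.
1.4²⁰ ≈836.683 falls short of 89991/91 but 1.4²¹ ≈1171.36 reaches it, so n = 21.

21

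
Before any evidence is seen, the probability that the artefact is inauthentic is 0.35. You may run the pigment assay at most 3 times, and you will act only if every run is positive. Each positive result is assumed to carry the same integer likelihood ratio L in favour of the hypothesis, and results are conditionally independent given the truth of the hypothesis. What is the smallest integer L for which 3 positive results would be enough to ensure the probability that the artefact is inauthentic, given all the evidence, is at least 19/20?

Prior odds = 0.35/0.65 = 7/13.
Target odds = 0.95/0.05 = 19.
Need L³ ≥ 19 ÷ (7/13) = 247/7.
3³ = 27 < 247/7 ≤ 64 = 4³, so L = 4.

4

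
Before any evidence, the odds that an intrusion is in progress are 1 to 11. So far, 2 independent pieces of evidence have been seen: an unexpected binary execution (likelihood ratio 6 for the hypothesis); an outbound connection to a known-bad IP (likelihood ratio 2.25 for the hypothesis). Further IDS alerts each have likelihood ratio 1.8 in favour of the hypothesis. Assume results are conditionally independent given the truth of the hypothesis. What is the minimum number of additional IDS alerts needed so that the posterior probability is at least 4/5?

3

Prior odds = 1/11.
Combined Bayes factor of the evidence already in hand = 6 × 2.25 = 13.5.
Odds after that evidence = (1/11) × 13.5 = 27/22.
Target odds = 0.8/0.2 = 4.
Need 1.8ⁿ ≥ 4 ÷ (27/22) = 88/27.
1.8² = 3.24 falls short of 88/27 but 1.8³ = 5.832 reaches it, so n = 3.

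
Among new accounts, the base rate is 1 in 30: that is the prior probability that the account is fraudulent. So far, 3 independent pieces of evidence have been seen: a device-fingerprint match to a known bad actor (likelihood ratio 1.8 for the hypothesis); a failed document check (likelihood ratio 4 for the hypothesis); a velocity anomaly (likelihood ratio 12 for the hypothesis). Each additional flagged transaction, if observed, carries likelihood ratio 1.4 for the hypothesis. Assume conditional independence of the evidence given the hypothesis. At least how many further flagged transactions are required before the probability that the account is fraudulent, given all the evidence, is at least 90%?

4

Prior odds = (1/30)/(29/30) = 1/29.
Combined Bayes factor of the evidence already in hand = 1.8 × 4 × 12 = 86.4.
Odds after that evidence = (1/29) × 86.4 = 432/145.
Target odds = 0.9/0.1 = 9.
Need 1.4ⁿ ≥ 9 ÷ (432/145) = 145/48.
1.4³ = 2.744 falls short of 145/48 but 1.4⁴ = 3.8416 reaches it, so n = 4.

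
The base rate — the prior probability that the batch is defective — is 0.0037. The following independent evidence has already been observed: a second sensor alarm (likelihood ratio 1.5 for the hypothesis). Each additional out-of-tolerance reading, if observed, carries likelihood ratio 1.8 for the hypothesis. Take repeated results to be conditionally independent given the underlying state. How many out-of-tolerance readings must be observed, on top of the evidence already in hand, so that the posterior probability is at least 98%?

Prior odds = 0.0037/0.9963 = 37/9963.
Bayes factor of the evidence already in hand = 1.5.
Odds after that evidence = (37/9963) × 1.5 = 37/6642.
Target odds = 0.98/0.02 = 49.
Need 1.8ⁿ ≥ 49 ÷ (37/6642) = 325458/37.
1.8¹⁵ ≈6746.64 falls short of 325458/37 but 1.8¹⁶ ≈12144 reaches it, so n = 16.

16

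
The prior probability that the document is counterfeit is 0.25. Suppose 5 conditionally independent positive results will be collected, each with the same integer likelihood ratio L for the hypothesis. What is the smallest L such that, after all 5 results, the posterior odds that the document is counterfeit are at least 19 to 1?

Prior odds = 0.25/0.75 = 1/3.
Target odds = 19.
Need L⁵ ≥ 19 ÷ (1/3) = 57.
2⁵ = 32 < 57 ≤ 243 = 3⁵, so L = 3.

3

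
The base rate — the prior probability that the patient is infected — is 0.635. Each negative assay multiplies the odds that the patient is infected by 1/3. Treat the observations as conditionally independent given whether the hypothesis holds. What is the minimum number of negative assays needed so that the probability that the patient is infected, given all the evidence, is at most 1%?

5

Prior odds = 0.635/0.365 = 127/73.
Likelihood ratio per negative assay = 1/3.
Target posterior odds = 0.01/0.99 = 1/99.
Require (1/3)ⁿ ≤ 1/99 ÷ (127/73) = 73/12573.
(1/3)⁴ = 1/81 is still above 73/12573 but (1/3)⁵ = 1/243 is at or below it, so n = 5.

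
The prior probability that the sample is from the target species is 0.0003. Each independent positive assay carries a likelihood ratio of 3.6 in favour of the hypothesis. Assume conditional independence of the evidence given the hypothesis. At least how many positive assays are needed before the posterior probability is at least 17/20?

8

Prior odds: 0.0003 ÷ 0.9997 = 3/9997.
Likelihood ratio per positive assay = 3.6.
Target odds: 0.85 ÷ 0.15 = 17/3.
Need (3/9997) × 3.6ⁿ ≥ 17/3, i.e. 3.6ⁿ ≥ 169949/9.
3.6⁷ = 612220032/78125 falls short of 169949/9 but 3.6⁸ ≈28211.1 reaches it, so n = 8.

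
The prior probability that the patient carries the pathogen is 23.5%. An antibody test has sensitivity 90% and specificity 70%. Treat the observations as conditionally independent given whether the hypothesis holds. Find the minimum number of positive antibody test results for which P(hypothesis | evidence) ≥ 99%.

Prior odds = 0.235/0.765 = 47/153.
False-positive rate = 1 − 0.7 = 0.3; likelihood ratio of a positive = 0.9/0.3 = 3.
Target posterior odds = 0.99/0.01 = 99.
Require 3ⁿ ≥ 99 ÷ (47/153) = 15147/47.
3⁵ = 243 falls short of 15147/47 but 3⁶ = 729 reaches it, so n = 6.

6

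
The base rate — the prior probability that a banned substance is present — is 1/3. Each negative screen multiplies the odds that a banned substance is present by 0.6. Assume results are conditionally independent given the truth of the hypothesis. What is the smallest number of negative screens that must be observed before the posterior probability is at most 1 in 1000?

13

Prior odds: (1/3) ÷ (2/3) = 0.5.
Likelihood ratio per negative screen = 0.6.
Target posterior odds = 0.001/0.999 = 1/999.
Require 0.6ⁿ ≤ 1/999 ÷ 0.5 = 2/999.
0.6¹² = 531441/244140625 is still above 2/999 but 0.6¹³ ≈0.00130607 is at or below it, so n = 13.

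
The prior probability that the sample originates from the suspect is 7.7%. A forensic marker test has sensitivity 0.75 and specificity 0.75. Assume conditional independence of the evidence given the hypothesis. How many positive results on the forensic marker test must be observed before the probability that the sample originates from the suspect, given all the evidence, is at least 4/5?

4

Prior odds: 0.077 ÷ 0.923 = 77/923.
False-positive rate = 1 − 0.75 = 0.25; likelihood ratio of a positive = 0.75/0.25 = 3.
Target posterior odds = 0.8/0.2 = 4.
Require 3ⁿ ≥ 4 ÷ (77/923) = 3692/77.
3³ = 27 falls short of 3692/77 but 3⁴ = 81 reaches it, so n = 4.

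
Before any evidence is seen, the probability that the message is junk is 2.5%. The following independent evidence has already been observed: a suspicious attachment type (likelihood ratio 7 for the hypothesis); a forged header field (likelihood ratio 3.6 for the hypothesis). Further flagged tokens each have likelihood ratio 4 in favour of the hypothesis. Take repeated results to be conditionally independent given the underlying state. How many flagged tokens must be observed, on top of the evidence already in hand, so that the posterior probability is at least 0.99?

4

Prior odds = 0.025/0.975 = 1/39.
Combined Bayes factor of the evidence already in hand = 7 × 3.6 = 25.2.
Odds after that evidence = (1/39) × 25.2 = 42/65.
Target odds = 0.99/0.01 = 99.
Need 4ⁿ ≥ 99 ÷ (42/65) = 2145/14.
4³ = 64 falls short of 2145/14 but 4⁴ = 256 reaches it, so n = 4.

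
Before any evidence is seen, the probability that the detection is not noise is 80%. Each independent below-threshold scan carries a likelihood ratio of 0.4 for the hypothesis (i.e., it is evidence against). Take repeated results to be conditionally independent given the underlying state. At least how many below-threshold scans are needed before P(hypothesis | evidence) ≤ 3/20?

4

Prior odds = 0.8/0.2 = 4.
Likelihood ratio per below-threshold scan = 0.4.
Target odds: 0.15 ÷ 0.85 = 3/17.
Need 4 × 0.4ⁿ ≤ 3/17, i.e. 0.4ⁿ ≤ 3/68.
0.4³ = 0.064 is still above 3/68 but 0.4⁴ = 0.0256 is at or below it, so n = 4.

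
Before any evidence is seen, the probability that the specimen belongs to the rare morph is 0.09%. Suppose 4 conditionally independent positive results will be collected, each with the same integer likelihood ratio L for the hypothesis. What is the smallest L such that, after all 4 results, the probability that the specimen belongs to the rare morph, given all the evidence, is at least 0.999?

Prior odds = 0.0009/0.9991 = 9/9991.
Target odds = 0.999/0.001 = 999.
Need L⁴ ≥ 999 ÷ (9/9991) = 1109001.
32⁴ = 1048576 < 1109001 ≤ 1185921 = 33⁴, so L = 33.

33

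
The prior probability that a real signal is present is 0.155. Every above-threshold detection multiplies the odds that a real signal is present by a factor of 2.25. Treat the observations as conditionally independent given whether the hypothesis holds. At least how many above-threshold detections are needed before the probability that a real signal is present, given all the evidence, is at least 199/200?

Prior odds: 0.155 ÷ 0.845 = 31/169.
Likelihood ratio per above-threshold detection = 2.25.
Target posterior odds = 0.995/0.005 = 199.
Need (31/169) × 2.25ⁿ ≥ 199, i.e. 2.25ⁿ ≥ 33631/31.
2.25⁸ = 43046721/65536 falls short of 33631/31 but 2.25⁹ = 387420489/262144 reaches it, so n = 9.

9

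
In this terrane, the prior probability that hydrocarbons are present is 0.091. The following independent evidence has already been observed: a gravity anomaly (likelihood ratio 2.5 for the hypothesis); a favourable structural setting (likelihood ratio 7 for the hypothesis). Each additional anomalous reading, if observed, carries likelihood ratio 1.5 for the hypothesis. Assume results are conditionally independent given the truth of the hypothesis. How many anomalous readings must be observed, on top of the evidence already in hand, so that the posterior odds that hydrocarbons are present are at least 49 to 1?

9

Prior odds = 0.091/0.909 = 91/909.
Combined Bayes factor of the evidence already in hand = 2.5 × 7 = 17.5.
Odds after that evidence = (91/909) × 17.5 = 3185/1818.
Target odds = 49.
Need 1.5ⁿ ≥ 49 ÷ (3185/1818) = 1818/65.
1.5⁸ = 25.62890625 falls short of 1818/65 but 1.5⁹ = 19683/512 reaches it, so n = 9.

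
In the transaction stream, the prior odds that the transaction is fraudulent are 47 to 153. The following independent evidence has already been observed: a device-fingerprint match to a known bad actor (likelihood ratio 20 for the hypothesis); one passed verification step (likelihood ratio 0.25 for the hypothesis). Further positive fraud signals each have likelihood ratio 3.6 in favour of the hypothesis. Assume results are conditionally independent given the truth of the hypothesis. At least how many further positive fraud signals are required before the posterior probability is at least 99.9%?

Prior odds = 47/153.
Combined Bayes factor of the evidence already in hand = 20 × 0.25 = 5.
Odds after that evidence = (47/153) × 5 = 235/153.
Target odds = 0.999/0.001 = 999.
Need 3.6ⁿ ≥ 999 ÷ (235/153) = 152847/235.
3.6⁵ = 604.66176 falls short of 152847/235 but 3.6⁶ = 34012224/15625 reaches it, so n = 6.

6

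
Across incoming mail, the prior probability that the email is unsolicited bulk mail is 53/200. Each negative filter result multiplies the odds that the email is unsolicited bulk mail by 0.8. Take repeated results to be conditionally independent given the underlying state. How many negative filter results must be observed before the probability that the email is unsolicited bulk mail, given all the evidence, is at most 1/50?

Prior odds: 0.265 ÷ 0.735 = 53/147.
Likelihood ratio per negative filter result = 0.8.
Target posterior odds = 0.02/0.98 = 1/49.
Need (53/147) × 0.8ⁿ ≤ 1/49, i.e. 0.8ⁿ ≤ 3/53.
0.8¹² = 16777216/244140625 is still above 3/53 but 0.8¹³ ≈0.0549756 is at or below it, so n = 13.

13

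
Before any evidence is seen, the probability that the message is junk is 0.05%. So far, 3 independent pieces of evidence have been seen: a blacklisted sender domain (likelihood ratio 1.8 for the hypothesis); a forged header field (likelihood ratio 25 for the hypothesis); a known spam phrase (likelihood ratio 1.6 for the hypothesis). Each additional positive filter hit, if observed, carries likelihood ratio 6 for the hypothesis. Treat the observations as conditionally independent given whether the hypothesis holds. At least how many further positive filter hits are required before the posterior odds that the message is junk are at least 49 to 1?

5

Prior odds = 0.0005/0.9995 = 1/1999.
Combined Bayes factor of the evidence already in hand = 1.8 × 25 × 1.6 = 72.
Odds after that evidence = (1/1999) × 72 = 72/1999.
Target odds = 49.
Need 6ⁿ ≥ 49 ÷ (72/1999) = 97951/72.
6⁴ = 1296 falls short of 97951/72 but 6⁵ = 7776 reaches it, so n = 5.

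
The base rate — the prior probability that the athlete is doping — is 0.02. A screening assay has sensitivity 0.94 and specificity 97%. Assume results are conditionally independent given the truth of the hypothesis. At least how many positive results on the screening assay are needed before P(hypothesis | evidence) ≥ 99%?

3

Prior odds = 0.02/0.98 = 1/49.
False-positive rate = 1 − 0.97 = 0.03; likelihood ratio of a positive = 0.94/0.03 = 94/3.
Target posterior odds = 0.99/0.01 = 99.
Require (94/3)ⁿ ≥ 99 ÷ (1/49) = 4851.
(94/3)² = 8836/9 falls short of 4851 but (94/3)³ = 830584/27 reaches it, so n = 3.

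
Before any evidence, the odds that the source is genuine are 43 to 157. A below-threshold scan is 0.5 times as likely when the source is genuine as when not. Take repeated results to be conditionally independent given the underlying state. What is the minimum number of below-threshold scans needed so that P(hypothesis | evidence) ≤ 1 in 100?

Prior odds = 43/157.
Likelihood ratio per below-threshold scan = 0.5.
Target odds: 0.01 ÷ 0.99 = 1/99.
Need (43/157) × 0.5ⁿ ≤ 1/99, i.e. 0.5ⁿ ≤ 157/4257.
0.5⁴ = 0.0625 is still above 157/4257 but 0.5⁵ = 0.03125 is at or below it, so n = 5.

5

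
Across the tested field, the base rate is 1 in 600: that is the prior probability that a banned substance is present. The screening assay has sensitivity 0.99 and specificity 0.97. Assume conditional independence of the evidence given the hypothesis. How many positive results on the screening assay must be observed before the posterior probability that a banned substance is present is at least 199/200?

4

Prior odds: (1/600) ÷ (599/600) = 1/599.
False-positive rate = 1 − 0.97 = 0.03; likelihood ratio of a positive = 0.99/0.03 = 33.
Target odds: 0.995 ÷ 0.005 = 199.
Require 33ⁿ ≥ 199 ÷ (1/599) = 119201.
33³ = 35937 falls short of 119201 but 33⁴ = 1185921 reaches it, so n = 4.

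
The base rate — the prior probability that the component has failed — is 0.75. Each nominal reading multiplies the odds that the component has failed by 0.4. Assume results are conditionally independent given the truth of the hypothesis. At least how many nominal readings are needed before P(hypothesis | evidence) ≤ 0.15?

Prior odds = 0.75/0.25 = 3.
Likelihood ratio per nominal reading = 0.4.
Target posterior odds = 0.15/0.85 = 3/17.
Require 0.4ⁿ ≤ 3/17 ÷ 3 = 1/17.
0.4³ = 0.064 is still above 1/17 but 0.4⁴ = 0.0256 is at or below it, so n = 4.

4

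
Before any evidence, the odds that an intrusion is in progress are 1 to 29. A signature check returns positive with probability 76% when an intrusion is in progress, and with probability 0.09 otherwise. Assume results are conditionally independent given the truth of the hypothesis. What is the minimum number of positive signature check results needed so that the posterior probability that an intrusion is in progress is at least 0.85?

Prior odds = 1/29.
Likelihood ratio of a positive result = 0.76/0.09 = 76/9.
Target posterior odds = 0.85/0.15 = 17/3.
Need (1/29) × (76/9)ⁿ ≥ 17/3, i.e. (76/9)ⁿ ≥ 493/3.
(76/9)² = 5776/81 falls short of 493/3 but (76/9)³ = 438976/729 reaches it, so n = 3.

3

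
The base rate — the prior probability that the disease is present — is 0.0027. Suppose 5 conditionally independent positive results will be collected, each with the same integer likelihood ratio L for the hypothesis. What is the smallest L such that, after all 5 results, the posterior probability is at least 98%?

8

Prior odds = 0.0027/0.9973 = 27/9973.
Target odds = 0.98/0.02 = 49.
Need L⁵ ≥ 49 ÷ (27/9973) = 488677/27.
7⁵ = 16807 < 488677/27 ≤ 32768 = 8⁵, so L = 8.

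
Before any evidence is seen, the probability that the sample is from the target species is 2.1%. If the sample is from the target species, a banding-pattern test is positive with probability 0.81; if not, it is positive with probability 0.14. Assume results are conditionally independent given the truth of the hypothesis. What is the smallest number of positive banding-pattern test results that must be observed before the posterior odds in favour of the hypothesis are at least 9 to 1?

Prior odds = 0.021/0.979 = 21/979.
Likelihood ratio of a positive = 0.81/0.14 = 81/14.
Target odds = 9.
Need (21/979) × (81/14)ⁿ ≥ 9, i.e. (81/14)ⁿ ≥ 2937/7.
(81/14)³ = 531441/2744 falls short of 2937/7 but (81/14)⁴ = 43046721/38416 reaches it, so n = 4.

4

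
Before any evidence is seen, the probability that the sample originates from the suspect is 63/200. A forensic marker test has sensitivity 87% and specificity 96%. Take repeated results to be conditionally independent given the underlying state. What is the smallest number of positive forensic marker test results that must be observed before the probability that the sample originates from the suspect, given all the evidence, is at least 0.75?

1

Prior odds = 0.315/0.685 = 63/137.
False-positive rate = 1 − 0.96 = 0.04; likelihood ratio of a positive = 0.87/0.04 = 21.75.
Target odds: 0.75 ÷ 0.25 = 3.
Require 21.75ⁿ ≥ 3 ÷ (63/137) = 137/21.
21.75¹ = 21.75, which meets the required 137/21; so n = 1.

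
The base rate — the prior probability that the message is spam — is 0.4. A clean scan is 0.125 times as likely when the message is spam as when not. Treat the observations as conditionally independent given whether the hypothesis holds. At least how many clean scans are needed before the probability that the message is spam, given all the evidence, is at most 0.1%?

Prior odds = 0.4/0.6 = 2/3.
Likelihood ratio per clean scan = 0.125.
Target posterior odds = 0.001/0.999 = 1/999.
Need (2/3) × 0.125ⁿ ≤ 1/999, i.e. 0.125ⁿ ≤ 1/666.
0.125³ = 0.001953125 is still above 1/666 but 0.125⁴ = 1/4096 is at or below it, so n = 4.

4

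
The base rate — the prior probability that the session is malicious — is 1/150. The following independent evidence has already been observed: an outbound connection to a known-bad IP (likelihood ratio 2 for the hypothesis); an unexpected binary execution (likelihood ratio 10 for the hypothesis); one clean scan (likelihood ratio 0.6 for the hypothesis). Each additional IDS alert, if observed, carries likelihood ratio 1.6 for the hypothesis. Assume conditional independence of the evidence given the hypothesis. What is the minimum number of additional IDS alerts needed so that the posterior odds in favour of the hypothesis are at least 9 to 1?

Prior odds = (1/150)/(149/150) = 1/149.
Combined Bayes factor of the evidence already in hand = 2 × 10 × 0.6 = 12.
Odds after that evidence = (1/149) × 12 = 12/149.
Target odds = 9.
Need 1.6ⁿ ≥ 9 ÷ (12/149) = 111.75.
1.6¹⁰ ≈109.951 falls short of 111.75 but 1.6¹¹ ≈175.922 reaches it, so n = 11.

11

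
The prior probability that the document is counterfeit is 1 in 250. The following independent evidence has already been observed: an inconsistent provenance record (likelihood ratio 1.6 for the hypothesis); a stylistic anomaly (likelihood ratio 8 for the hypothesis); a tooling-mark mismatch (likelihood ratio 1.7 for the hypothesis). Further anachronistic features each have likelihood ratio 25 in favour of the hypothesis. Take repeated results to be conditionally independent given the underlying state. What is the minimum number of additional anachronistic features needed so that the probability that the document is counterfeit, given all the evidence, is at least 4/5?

Prior odds = 0.004/0.996 = 1/249.
Combined Bayes factor of the evidence already in hand = 1.6 × 8 × 1.7 = 21.76.
Odds after that evidence = (1/249) × 21.76 = 544/6225.
Target odds = 0.8/0.2 = 4.
Need 25ⁿ ≥ 4 ÷ (544/6225) = 6225/136.
25¹ = 25 falls short of 6225/136 but 25² = 625 reaches it, so n = 2.

2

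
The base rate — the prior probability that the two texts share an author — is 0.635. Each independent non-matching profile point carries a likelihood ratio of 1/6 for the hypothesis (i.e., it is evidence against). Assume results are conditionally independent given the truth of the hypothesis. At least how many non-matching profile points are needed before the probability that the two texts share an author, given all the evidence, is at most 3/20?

Prior odds = 0.635/0.365 = 127/73.
Likelihood ratio per non-matching profile point = 1/6.
Target posterior odds = 0.15/0.85 = 3/17.
Need (127/73) × (1/6)ⁿ ≤ 3/17, i.e. (1/6)ⁿ ≤ 219/2159.
(1/6)¹ = 1/6 is still above 219/2159 but (1/6)² = 1/36 is at or below it, so n = 2.

2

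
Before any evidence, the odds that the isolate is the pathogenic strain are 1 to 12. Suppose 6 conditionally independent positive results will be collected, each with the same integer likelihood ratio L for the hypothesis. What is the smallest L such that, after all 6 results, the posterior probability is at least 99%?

4

Prior odds = 1/12.
Target odds = 0.99/0.01 = 99.
Need L⁶ ≥ 99 ÷ (1/12) = 1188.
3⁶ = 729 < 1188 ≤ 4096 = 4⁶, so L = 4.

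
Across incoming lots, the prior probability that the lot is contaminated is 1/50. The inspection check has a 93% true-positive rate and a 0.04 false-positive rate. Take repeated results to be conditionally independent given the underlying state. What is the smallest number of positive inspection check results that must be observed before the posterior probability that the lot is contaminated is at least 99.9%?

Prior odds: 0.02 ÷ 0.98 = 1/49.
Likelihood ratio of a positive result = 0.93/0.04 = 23.25.
Target posterior odds = 0.999/0.001 = 999.
Need (1/49) × 23.25ⁿ ≥ 999, i.e. 23.25ⁿ ≥ 48951.
23.25³ = 804357/64 falls short of 48951 but 23.25⁴ = 74805201/256 reaches it, so n = 4.

4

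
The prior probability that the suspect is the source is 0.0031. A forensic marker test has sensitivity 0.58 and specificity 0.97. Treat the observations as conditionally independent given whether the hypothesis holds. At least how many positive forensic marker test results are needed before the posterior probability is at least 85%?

Prior odds = 0.0031/0.9969 = 31/9969.
False-positive rate = 1 − 0.97 = 0.03; likelihood ratio of a positive = 0.58/0.03 = 58/3.
Target odds: 0.85 ÷ 0.15 = 17/3.
Require (58/3)ⁿ ≥ 17/3 ÷ (31/9969) = 56491/31.
(58/3)² = 3364/9 falls short of 56491/31 but (58/3)³ = 195112/27 reaches it, so n = 3.

3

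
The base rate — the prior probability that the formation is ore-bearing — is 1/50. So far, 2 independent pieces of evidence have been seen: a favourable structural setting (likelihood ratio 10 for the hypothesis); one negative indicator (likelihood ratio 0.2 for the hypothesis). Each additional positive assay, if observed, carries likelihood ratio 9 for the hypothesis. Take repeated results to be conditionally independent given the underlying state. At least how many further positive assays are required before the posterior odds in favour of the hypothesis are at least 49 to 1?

Prior odds = 0.02/0.98 = 1/49.
Combined Bayes factor of the evidence already in hand = 10 × 0.2 = 2.
Odds after that evidence = (1/49) × 2 = 2/49.
Target odds = 49.
Need 9ⁿ ≥ 49 ÷ (2/49) = 1200.5.
9³ = 729 falls short of 1200.5 but 9⁴ = 6561 reaches it, so n = 4.

4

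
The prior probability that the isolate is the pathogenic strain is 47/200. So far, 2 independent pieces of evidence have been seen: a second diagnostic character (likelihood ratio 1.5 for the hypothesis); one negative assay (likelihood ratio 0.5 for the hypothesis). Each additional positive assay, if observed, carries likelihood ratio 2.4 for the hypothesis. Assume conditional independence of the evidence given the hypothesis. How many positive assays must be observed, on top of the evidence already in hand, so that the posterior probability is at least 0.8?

4

Prior odds = 0.235/0.765 = 47/153.
Combined Bayes factor of the evidence already in hand = 1.5 × 0.5 = 0.75.
Odds after that evidence = (47/153) × 0.75 = 47/204.
Target odds = 0.8/0.2 = 4.
Need 2.4ⁿ ≥ 4 ÷ (47/204) = 816/47.
2.4³ = 13.824 falls short of 816/47 but 2.4⁴ = 33.1776 reaches it, so n = 4.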